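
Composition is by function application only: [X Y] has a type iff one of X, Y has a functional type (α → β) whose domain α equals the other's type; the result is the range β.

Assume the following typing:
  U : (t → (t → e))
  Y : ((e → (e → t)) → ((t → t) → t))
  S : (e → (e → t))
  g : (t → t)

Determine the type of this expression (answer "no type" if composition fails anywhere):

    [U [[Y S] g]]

(t → e)

[Y S]: ((e → (e → t)) → ((t → t) → t)) applied to (e → (e → t)) yields ((t → t) → t).
[[Y S] g]: ((t → t) → t) applied to (t → t) yields t.
[U [[Y S] g]]: (t → (t → e)) applied to t yields (t → e).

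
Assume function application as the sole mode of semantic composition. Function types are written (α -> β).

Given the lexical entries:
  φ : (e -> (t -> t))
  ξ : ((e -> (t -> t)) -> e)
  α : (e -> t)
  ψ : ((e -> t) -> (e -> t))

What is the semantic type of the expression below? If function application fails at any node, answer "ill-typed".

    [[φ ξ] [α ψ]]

At [φ ξ], ξ : ((e -> (t -> t)) -> e) takes φ : (e -> (t -> t)), giving e.
At [α ψ], ψ : ((e -> t) -> (e -> t)) takes α : (e -> t), giving (e -> t).
At [[φ ξ] [α ψ]], [α ψ] : (e -> t) takes [φ ξ] : e, giving t.

t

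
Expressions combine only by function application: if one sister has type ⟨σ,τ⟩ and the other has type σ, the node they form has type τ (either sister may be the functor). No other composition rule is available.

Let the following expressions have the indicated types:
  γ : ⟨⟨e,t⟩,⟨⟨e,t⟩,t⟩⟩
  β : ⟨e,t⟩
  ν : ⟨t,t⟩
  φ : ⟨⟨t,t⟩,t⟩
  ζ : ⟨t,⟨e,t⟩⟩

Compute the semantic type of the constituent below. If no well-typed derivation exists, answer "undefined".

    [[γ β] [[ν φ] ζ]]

[γ β]: ⟨⟨e,t⟩,⟨⟨e,t⟩,t⟩⟩ applied to ⟨e,t⟩ yields ⟨⟨e,t⟩,t⟩.
[ν φ]: ⟨⟨t,t⟩,t⟩ applied to ⟨t,t⟩ yields t.
[[ν φ] ζ]: ⟨t,⟨e,t⟩⟩ applied to t yields ⟨e,t⟩.
[[γ β] [[ν φ] ζ]]: ⟨⟨e,t⟩,t⟩ applied to ⟨e,t⟩ yields t.

t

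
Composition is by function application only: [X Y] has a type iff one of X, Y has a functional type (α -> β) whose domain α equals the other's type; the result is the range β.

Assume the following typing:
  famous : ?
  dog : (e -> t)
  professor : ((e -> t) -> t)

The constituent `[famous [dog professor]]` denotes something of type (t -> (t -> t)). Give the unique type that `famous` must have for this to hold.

[famous [dog professor]] is required to be (t -> (t -> t)). [dog professor] : t cannot yield (t -> (t -> t)) as functor, so famous : (t -> (t -> (t -> t))).

(t -> (t -> (t -> t)))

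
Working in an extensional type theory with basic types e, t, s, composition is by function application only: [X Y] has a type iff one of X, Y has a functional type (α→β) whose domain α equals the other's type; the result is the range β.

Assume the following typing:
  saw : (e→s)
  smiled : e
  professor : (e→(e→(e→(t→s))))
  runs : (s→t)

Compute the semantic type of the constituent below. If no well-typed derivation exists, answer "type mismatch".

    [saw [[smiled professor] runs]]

At [smiled professor], professor : (e→(e→(e→(t→s)))) takes smiled : e, giving (e→(e→(t→s))).
At [[smiled professor] runs]: neither (e→(e→(t→s))) nor (s→t) can take the other as argument; the node is ill-typed.

type mismatch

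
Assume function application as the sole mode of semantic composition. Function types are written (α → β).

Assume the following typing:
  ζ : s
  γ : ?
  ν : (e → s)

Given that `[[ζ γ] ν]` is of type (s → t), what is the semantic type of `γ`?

[[ζ γ] ν] must have type (s → t). The sister ν has type (e → s); that is not a function onto (s → t), so [ζ γ] must be the functor, of type ((e → s) → (s → t)).
[ζ γ] must have type ((e → s) → (s → t)). The sister ζ has type s; that is not a function onto ((e → s) → (s → t)), so γ must be the functor, of type (s → ((e → s) → (s → t))).

(s → ((e → s) → (s → t)))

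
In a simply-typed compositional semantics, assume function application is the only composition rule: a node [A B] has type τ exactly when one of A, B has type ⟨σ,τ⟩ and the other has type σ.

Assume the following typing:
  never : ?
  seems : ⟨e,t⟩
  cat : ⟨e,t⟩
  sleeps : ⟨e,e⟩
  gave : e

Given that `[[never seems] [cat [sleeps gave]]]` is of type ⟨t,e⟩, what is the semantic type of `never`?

⟨⟨e,t⟩,⟨t,⟨t,e⟩⟩⟩

For [[never seems] [cat [sleeps gave]]] to have type ⟨t,e⟩ with [cat [sleeps gave]] of type t, [never seems] must be the function: [never seems] : ⟨t,⟨t,e⟩⟩.
For [never seems] to have type ⟨t,⟨t,e⟩⟩ with seems of type ⟨e,t⟩, never must be the function: never : ⟨⟨e,t⟩,⟨t,⟨t,e⟩⟩⟩.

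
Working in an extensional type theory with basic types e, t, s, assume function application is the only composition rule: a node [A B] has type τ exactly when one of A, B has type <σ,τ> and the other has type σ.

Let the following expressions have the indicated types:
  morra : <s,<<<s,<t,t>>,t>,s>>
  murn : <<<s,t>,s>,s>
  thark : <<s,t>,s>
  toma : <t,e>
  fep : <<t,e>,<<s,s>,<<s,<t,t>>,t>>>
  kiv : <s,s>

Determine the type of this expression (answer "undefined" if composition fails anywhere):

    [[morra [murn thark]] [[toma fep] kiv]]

s

[murn thark]: functor murn : <<<s,t>,s>,s>, argument thark : <<s,t>,s>; result s.
[morra [murn thark]]: functor morra : <s,<<<s,<t,t>>,t>,s>>, argument [murn thark] : s; result <<<s,<t,t>>,t>,s>.
[toma fep]: functor fep : <<t,e>,<<s,s>,<<s,<t,t>>,t>>>, argument toma : <t,e>; result <<s,s>,<<s,<t,t>>,t>>.
[[toma fep] kiv]: functor [toma fep] : <<s,s>,<<s,<t,t>>,t>>, argument kiv : <s,s>; result <<s,<t,t>>,t>.
[[morra [murn thark]] [[toma fep] kiv]]: functor [morra [murn thark]] : <<<s,<t,t>>,t>,s>, argument [[toma fep] kiv] : <<s,<t,t>>,t>; result s.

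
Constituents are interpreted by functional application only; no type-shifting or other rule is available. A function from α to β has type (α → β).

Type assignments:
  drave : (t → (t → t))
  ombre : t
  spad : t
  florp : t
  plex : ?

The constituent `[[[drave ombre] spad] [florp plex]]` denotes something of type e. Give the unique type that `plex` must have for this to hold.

For [[[drave ombre] spad] [florp plex]] to have type e with [[drave ombre] spad] of type t, [florp plex] must be the function: [florp plex] : (t → e).
For [florp plex] to have type (t → e) with florp of type t, plex must be the function: plex : (t → (t → e)).

(t → (t → e))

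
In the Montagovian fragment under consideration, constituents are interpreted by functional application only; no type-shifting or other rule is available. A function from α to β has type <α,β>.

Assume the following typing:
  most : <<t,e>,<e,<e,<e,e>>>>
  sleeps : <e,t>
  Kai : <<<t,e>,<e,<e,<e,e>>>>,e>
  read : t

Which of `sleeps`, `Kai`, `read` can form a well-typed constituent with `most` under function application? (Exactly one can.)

sleeps : <e,t> — no; most wants <t,e>, and sleeps wants e.
Kai — combines: Kai : <<<t,e>,<e,<e,<e,e>>>>,e> takes most : <<t,e>,<e,<e,<e,e>>>> as argument, giving e.
read : t — no; most wants <t,e>, and read wants nothing (atomic).

Kai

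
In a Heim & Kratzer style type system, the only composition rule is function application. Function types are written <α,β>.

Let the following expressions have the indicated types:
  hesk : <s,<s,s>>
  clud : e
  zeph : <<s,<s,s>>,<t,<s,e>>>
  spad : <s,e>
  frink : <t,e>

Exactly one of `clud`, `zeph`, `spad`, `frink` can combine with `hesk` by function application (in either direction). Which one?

zeph

clud : e — does not combine with hesk.
zeph — combines: zeph : <<s,<s,s>>,<t,<s,e>>> takes hesk : <s,<s,s>> as argument, giving <t,<s,e>>.
spad : <s,e> — does not combine with hesk.
frink : <t,e> — does not combine with hesk.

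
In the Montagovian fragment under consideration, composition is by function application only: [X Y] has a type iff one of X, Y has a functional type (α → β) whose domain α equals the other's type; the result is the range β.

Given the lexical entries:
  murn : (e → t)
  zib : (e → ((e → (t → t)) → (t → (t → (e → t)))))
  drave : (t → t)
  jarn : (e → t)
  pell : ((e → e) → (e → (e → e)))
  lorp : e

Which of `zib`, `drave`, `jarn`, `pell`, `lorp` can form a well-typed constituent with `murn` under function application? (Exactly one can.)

lorp

zib : (e → ((e → (t → t)) → (t → (t → (e → t))))) — no; murn wants e, and zib wants e.
drave : (t → t) — no; murn wants e, and drave wants t.
jarn : (e → t) — no; murn wants e, and jarn wants e.
pell : ((e → e) → (e → (e → e))) — no; murn wants e, and pell wants (e → e).
lorp — combines: murn : (e → t) takes lorp : e as argument, giving t.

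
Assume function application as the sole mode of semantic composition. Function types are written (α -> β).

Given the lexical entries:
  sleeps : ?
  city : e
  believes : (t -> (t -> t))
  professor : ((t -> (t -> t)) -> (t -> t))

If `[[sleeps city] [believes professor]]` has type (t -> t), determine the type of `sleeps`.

(e -> ((t -> t) -> (t -> t)))

For [[sleeps city] [believes professor]] to have type (t -> t) with [believes professor] of type (t -> t), [sleeps city] must be the function: [sleeps city] : ((t -> t) -> (t -> t)).
For [sleeps city] to have type ((t -> t) -> (t -> t)) with city of type e, sleeps must be the function: sleeps : (e -> ((t -> t) -> (t -> t))).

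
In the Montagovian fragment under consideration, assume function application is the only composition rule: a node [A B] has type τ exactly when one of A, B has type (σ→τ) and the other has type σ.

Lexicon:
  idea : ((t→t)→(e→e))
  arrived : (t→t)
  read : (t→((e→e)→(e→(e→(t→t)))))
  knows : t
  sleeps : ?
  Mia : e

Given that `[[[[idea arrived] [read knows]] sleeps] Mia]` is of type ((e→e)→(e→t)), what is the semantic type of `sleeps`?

[[[[idea arrived] [read knows]] sleeps] Mia] is required to be ((e→e)→(e→t)). Mia : e cannot yield ((e→e)→(e→t)) as functor, so [[[idea arrived] [read knows]] sleeps] : (e→((e→e)→(e→t))).
[[[idea arrived] [read knows]] sleeps] is required to be (e→((e→e)→(e→t))). [[idea arrived] [read knows]] : (e→(e→(t→t))) cannot yield (e→((e→e)→(e→t))) as functor, so sleeps : ((e→(e→(t→t)))→(e→((e→e)→(e→t)))).

((e→(e→(t→t)))→(e→((e→e)→(e→t))))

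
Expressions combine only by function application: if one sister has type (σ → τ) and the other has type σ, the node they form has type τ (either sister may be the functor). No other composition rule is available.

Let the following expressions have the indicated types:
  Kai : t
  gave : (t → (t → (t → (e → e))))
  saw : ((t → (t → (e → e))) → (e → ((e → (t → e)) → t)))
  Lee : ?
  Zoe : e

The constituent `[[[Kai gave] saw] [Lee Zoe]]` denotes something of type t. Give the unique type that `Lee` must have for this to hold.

[[[Kai gave] saw] [Lee Zoe]] must have type t. The sister [[Kai gave] saw] has type (e → ((e → (t → e)) → t)); that is not a function onto t, so [Lee Zoe] must be the functor, of type ((e → ((e → (t → e)) → t)) → t).
[Lee Zoe] must have type ((e → ((e → (t → e)) → t)) → t). The sister Zoe has type e; that is not a function onto ((e → ((e → (t → e)) → t)) → t), so Lee must be the functor, of type (e → ((e → ((e → (t → e)) → t)) → t)).

(e → ((e → ((e → (t → e)) → t)) → t))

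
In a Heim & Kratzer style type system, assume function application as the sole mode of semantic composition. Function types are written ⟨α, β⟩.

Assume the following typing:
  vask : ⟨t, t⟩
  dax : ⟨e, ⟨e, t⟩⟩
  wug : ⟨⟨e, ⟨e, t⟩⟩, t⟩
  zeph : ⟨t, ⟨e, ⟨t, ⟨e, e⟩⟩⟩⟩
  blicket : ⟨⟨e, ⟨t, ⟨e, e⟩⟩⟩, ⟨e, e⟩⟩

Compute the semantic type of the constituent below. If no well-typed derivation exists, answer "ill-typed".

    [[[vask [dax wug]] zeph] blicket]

[dax wug]: ⟨⟨e, ⟨e, t⟩⟩, t⟩ applied to ⟨e, ⟨e, t⟩⟩ yields t.
[vask [dax wug]]: ⟨t, t⟩ applied to t yields t.
[[vask [dax wug]] zeph]: ⟨t, ⟨e, ⟨t, ⟨e, e⟩⟩⟩⟩ applied to t yields ⟨e, ⟨t, ⟨e, e⟩⟩⟩.
[[[vask [dax wug]] zeph] blicket]: ⟨⟨e, ⟨t, ⟨e, e⟩⟩⟩, ⟨e, e⟩⟩ applied to ⟨e, ⟨t, ⟨e, e⟩⟩⟩ yields ⟨e, e⟩.

⟨e, e⟩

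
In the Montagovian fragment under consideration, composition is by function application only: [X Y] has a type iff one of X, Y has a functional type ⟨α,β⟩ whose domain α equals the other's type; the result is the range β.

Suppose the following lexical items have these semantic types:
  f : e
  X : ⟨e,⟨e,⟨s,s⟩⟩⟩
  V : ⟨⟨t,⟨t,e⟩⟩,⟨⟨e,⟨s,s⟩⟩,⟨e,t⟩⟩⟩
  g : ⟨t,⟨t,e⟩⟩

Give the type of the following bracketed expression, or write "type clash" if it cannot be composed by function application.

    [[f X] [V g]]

[f X]: functor X : ⟨e,⟨e,⟨s,s⟩⟩⟩, argument f : e; result ⟨e,⟨s,s⟩⟩.
[V g]: functor V : ⟨⟨t,⟨t,e⟩⟩,⟨⟨e,⟨s,s⟩⟩,⟨e,t⟩⟩⟩, argument g : ⟨t,⟨t,e⟩⟩; result ⟨⟨e,⟨s,s⟩⟩,⟨e,t⟩⟩.
[[f X] [V g]]: functor [V g] : ⟨⟨e,⟨s,s⟩⟩,⟨e,t⟩⟩, argument [f X] : ⟨e,⟨s,s⟩⟩; result ⟨e,t⟩.

⟨e,t⟩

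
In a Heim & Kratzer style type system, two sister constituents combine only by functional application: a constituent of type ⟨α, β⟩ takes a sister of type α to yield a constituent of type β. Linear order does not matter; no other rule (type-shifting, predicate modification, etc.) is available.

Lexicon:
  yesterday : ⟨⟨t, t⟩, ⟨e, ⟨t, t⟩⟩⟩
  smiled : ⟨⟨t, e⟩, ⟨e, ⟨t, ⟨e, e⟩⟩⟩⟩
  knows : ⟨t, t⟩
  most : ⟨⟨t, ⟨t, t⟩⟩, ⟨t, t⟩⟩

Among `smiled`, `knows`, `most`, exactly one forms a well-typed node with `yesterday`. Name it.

knows

smiled : ⟨⟨t, e⟩, ⟨e, ⟨t, ⟨e, e⟩⟩⟩⟩ — yesterday needs ⟨t, t⟩; smiled needs ⟨t, e⟩; neither fits.
knows — combines: yesterday : ⟨⟨t, t⟩, ⟨e, ⟨t, t⟩⟩⟩ takes knows : ⟨t, t⟩ as argument, giving ⟨e, ⟨t, t⟩⟩.
most : ⟨⟨t, ⟨t, t⟩⟩, ⟨t, t⟩⟩ — yesterday needs ⟨t, t⟩; most needs ⟨t, ⟨t, t⟩⟩; neither fits.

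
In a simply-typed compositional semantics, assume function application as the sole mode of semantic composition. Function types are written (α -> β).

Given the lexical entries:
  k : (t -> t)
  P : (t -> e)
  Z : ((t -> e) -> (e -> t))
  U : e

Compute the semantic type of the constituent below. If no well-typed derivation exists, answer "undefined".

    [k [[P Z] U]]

t

[P Z]: Z is ((t -> e) -> (e -> t)), P is (t -> e); result (e -> t).
[[P Z] U]: [P Z] is (e -> t), U is e; result t.
[k [[P Z] U]]: k is (t -> t), [[P Z] U] is t; result t.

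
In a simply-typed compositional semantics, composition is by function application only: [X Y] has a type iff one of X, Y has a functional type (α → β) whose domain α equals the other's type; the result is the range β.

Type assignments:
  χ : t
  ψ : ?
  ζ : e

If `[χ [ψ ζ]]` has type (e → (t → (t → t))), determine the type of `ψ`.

(e → (t → (e → (t → (t → t)))))

For [χ [ψ ζ]] to have type (e → (t → (t → t))) with χ of type t, [ψ ζ] must be the function: [ψ ζ] : (t → (e → (t → (t → t)))).
For [ψ ζ] to have type (t → (e → (t → (t → t)))) with ζ of type e, ψ must be the function: ψ : (e → (t → (e → (t → (t → t))))).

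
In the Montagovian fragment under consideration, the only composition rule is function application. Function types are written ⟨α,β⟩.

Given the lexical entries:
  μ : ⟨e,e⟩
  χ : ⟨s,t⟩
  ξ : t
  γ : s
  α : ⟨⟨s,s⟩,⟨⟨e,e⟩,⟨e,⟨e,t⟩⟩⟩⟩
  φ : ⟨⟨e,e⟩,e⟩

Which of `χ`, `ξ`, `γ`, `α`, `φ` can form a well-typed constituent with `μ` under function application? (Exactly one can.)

χ : ⟨s,t⟩ — neither side's domain matches the other.
ξ : t — neither side's domain matches the other.
γ : s — neither side's domain matches the other.
α : ⟨⟨s,s⟩,⟨⟨e,e⟩,⟨e,⟨e,t⟩⟩⟩⟩ — neither side's domain matches the other.
φ — combines: φ : ⟨⟨e,e⟩,e⟩ takes μ : ⟨e,e⟩ as argument, giving e.

φ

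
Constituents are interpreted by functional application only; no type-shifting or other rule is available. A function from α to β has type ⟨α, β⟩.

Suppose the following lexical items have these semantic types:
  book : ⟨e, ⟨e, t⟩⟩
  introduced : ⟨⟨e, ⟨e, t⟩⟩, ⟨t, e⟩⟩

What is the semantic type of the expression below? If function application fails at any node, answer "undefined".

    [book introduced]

At [book introduced], introduced : ⟨⟨e, ⟨e, t⟩⟩, ⟨t, e⟩⟩ takes book : ⟨e, ⟨e, t⟩⟩, giving ⟨t, e⟩.

⟨t, e⟩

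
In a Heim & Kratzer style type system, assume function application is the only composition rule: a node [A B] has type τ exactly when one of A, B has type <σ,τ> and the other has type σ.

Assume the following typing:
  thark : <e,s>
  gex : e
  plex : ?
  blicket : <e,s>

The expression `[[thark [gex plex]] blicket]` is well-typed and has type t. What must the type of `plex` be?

<e,<<e,s>,<<e,s>,t>>>

[[thark [gex plex]] blicket] is required to be t. blicket : <e,s> cannot yield t as functor, so [thark [gex plex]] : <<e,s>,t>.
[thark [gex plex]] is required to be <<e,s>,t>. thark : <e,s> cannot yield <<e,s>,t> as functor, so [gex plex] : <<e,s>,<<e,s>,t>>.
[gex plex] is required to be <<e,s>,<<e,s>,t>>. gex : e cannot yield <<e,s>,<<e,s>,t>> as functor, so plex : <e,<<e,s>,<<e,s>,t>>>.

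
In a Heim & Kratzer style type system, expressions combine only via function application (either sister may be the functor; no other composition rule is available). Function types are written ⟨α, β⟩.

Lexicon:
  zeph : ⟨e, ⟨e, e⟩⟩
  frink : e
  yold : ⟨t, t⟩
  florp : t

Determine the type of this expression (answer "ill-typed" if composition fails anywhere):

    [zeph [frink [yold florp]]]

ill-typed

[yold florp]: functor yold : ⟨t, t⟩, argument florp : t; result t.
At [frink [yold florp]]: neither e nor t can take the other as argument; the node is ill-typed.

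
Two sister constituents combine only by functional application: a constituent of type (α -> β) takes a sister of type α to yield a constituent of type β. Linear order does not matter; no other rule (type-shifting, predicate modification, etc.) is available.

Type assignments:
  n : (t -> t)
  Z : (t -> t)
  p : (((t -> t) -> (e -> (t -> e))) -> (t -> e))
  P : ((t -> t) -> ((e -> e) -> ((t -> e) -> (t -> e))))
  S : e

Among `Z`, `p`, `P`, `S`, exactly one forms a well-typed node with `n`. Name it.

Z : (t -> t) — neither side's domain matches the other.
p : (((t -> t) -> (e -> (t -> e))) -> (t -> e)) — neither side's domain matches the other.
P — combines: P : ((t -> t) -> ((e -> e) -> ((t -> e) -> (t -> e)))) takes n : (t -> t) as argument, giving ((e -> e) -> ((t -> e) -> (t -> e))).
S : e — neither side's domain matches the other.

P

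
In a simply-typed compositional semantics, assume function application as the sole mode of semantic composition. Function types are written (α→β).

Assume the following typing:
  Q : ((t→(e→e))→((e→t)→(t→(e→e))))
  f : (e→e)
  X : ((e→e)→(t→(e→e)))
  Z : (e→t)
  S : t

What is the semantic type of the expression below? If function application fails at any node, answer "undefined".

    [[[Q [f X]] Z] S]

(e→e)

At [f X], X : ((e→e)→(t→(e→e))) takes f : (e→e), giving (t→(e→e)).
At [Q [f X]], Q : ((t→(e→e))→((e→t)→(t→(e→e)))) takes [f X] : (t→(e→e)), giving ((e→t)→(t→(e→e))).
At [[Q [f X]] Z], [Q [f X]] : ((e→t)→(t→(e→e))) takes Z : (e→t), giving (t→(e→e)).
At [[[Q [f X]] Z] S], [[Q [f X]] Z] : (t→(e→e)) takes S : t, giving (e→e).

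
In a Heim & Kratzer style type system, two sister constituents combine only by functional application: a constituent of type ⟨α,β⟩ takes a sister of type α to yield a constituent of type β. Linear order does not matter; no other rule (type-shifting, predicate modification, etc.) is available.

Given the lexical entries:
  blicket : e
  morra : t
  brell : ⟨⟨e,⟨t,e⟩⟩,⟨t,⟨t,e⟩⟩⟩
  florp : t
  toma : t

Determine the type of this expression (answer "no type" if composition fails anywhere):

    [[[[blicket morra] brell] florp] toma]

no type

[blicket morra]: e with t — neither is a function whose domain matches the other; composition fails here.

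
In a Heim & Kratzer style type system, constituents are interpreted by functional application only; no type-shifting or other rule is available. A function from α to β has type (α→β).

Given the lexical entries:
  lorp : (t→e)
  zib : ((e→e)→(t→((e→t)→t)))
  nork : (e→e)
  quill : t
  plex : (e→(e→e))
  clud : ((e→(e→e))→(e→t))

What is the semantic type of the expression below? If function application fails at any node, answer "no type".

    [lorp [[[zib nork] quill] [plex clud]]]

e

[zib nork]: functor zib : ((e→e)→(t→((e→t)→t))), argument nork : (e→e); result (t→((e→t)→t)).
[[zib nork] quill]: functor [zib nork] : (t→((e→t)→t)), argument quill : t; result ((e→t)→t).
[plex clud]: functor clud : ((e→(e→e))→(e→t)), argument plex : (e→(e→e)); result (e→t).
[[[zib nork] quill] [plex clud]]: functor [[zib nork] quill] : ((e→t)→t), argument [plex clud] : (e→t); result t.
[lorp [[[zib nork] quill] [plex clud]]]: functor lorp : (t→e), argument [[[zib nork] quill] [plex clud]] : t; result e.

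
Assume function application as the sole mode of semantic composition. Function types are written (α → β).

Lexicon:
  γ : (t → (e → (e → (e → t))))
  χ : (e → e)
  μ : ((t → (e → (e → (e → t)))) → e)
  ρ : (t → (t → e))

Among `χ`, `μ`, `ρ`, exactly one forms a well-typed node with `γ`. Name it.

μ

χ : (e → e) — neither side's domain matches the other.
μ — combines: μ : ((t → (e → (e → (e → t)))) → e) takes γ : (t → (e → (e → (e → t)))) as argument, giving e.
ρ : (t → (t → e)) — neither side's domain matches the other.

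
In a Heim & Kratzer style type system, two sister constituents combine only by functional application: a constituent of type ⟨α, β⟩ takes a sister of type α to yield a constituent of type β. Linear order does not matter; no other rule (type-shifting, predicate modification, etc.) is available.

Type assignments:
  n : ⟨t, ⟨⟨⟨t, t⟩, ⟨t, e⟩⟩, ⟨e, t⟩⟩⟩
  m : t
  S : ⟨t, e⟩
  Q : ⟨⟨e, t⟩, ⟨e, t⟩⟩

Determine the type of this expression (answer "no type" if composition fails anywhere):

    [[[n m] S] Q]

no type

[n m]: functor n : ⟨t, ⟨⟨⟨t, t⟩, ⟨t, e⟩⟩, ⟨e, t⟩⟩⟩, argument m : t; result ⟨⟨⟨t, t⟩, ⟨t, e⟩⟩, ⟨e, t⟩⟩.
At [[n m] S]: neither ⟨⟨⟨t, t⟩, ⟨t, e⟩⟩, ⟨e, t⟩⟩ nor ⟨t, e⟩ can take the other as argument; the node is ill-typed.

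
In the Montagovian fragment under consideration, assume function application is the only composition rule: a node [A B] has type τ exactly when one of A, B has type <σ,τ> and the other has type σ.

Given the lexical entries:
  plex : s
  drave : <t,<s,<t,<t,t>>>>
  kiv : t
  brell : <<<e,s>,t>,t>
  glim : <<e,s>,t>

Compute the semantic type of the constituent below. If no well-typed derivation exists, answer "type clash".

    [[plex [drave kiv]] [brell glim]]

[drave kiv]: <t,<s,<t,<t,t>>>> applied to t yields <s,<t,<t,t>>>.
[plex [drave kiv]]: <s,<t,<t,t>>> applied to s yields <t,<t,t>>.
[brell glim]: <<<e,s>,t>,t> applied to <<e,s>,t> yields t.
[[plex [drave kiv]] [brell glim]]: <t,<t,t>> applied to t yields <t,t>.

<t,t>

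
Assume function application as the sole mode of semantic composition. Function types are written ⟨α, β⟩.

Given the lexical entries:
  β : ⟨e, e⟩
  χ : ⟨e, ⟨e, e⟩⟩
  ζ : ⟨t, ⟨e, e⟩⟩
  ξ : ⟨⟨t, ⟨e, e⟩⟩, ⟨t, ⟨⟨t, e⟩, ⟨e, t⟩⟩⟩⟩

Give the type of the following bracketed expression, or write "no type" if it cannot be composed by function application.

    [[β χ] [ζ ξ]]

no type

[β χ]: ⟨e, e⟩ with ⟨e, ⟨e, e⟩⟩ — neither is a function whose domain matches the other; composition fails here.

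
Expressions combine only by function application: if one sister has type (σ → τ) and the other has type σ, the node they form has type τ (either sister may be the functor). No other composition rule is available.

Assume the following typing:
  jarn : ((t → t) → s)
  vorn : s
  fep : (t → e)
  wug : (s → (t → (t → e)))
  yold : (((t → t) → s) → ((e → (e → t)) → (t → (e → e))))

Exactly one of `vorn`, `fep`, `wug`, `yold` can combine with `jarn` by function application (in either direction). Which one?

yold

vorn : s — does not combine with jarn.
fep : (t → e) — does not combine with jarn.
wug : (s → (t → (t → e))) — does not combine with jarn.
yold — combines: yold : (((t → t) → s) → ((e → (e → t)) → (t → (e → e)))) takes jarn : ((t → t) → s) as argument, giving ((e → (e → t)) → (t → (e → e))).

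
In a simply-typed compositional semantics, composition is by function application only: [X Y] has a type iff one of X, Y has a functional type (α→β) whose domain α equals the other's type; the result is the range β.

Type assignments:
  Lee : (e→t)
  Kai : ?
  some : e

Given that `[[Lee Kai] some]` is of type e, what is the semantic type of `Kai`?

[[Lee Kai] some] is required to be e. some : e cannot yield e as functor, so [Lee Kai] : (e→e).
[Lee Kai] is required to be (e→e). Lee : (e→t) cannot yield (e→e) as functor, so Kai : ((e→t)→(e→e)).

((e→t)→(e→e))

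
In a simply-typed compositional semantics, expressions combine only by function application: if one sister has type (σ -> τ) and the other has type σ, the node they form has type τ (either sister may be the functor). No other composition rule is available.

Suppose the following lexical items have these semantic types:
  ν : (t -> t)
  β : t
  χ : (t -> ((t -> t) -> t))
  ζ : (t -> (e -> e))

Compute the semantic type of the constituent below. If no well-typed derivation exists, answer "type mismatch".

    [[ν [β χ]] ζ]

(e -> e)

[β χ] — χ of type (t -> ((t -> t) -> t)) combines with β of type t: type ((t -> t) -> t).
[ν [β χ]] — [β χ] of type ((t -> t) -> t) combines with ν of type (t -> t): type t.
[[ν [β χ]] ζ] — ζ of type (t -> (e -> e)) combines with [ν [β χ]] of type t: type (e -> e).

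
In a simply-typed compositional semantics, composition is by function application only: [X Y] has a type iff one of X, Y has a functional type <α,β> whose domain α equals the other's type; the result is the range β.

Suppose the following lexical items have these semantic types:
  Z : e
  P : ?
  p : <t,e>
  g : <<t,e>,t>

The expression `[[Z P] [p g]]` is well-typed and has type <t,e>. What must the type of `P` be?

<e,<t,<t,e>>>

[[Z P] [p g]] must have type <t,e>. The sister [p g] has type t; that is not a function onto <t,e>, so [Z P] must be the functor, of type <t,<t,e>>.
[Z P] must have type <t,<t,e>>. The sister Z has type e; that is not a function onto <t,<t,e>>, so P must be the functor, of type <e,<t,<t,e>>>.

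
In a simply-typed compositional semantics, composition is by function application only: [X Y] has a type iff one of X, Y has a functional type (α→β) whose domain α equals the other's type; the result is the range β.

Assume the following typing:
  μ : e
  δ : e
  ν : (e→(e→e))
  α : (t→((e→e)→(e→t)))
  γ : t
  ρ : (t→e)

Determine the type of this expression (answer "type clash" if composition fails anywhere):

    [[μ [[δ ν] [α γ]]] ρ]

e

[δ ν]: (e→(e→e)) applied to e yields (e→e).
[α γ]: (t→((e→e)→(e→t))) applied to t yields ((e→e)→(e→t)).
[[δ ν] [α γ]]: ((e→e)→(e→t)) applied to (e→e) yields (e→t).
[μ [[δ ν] [α γ]]]: (e→t) applied to e yields t.
[[μ [[δ ν] [α γ]]] ρ]: (t→e) applied to t yields e.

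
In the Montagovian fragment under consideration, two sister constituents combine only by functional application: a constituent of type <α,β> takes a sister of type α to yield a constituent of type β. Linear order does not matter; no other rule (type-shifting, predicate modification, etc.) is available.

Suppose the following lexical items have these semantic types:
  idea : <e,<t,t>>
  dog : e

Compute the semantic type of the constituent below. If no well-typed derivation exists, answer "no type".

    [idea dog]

[idea dog]: <e,<t,t>> applied to e yields <t,t>.

<t,t>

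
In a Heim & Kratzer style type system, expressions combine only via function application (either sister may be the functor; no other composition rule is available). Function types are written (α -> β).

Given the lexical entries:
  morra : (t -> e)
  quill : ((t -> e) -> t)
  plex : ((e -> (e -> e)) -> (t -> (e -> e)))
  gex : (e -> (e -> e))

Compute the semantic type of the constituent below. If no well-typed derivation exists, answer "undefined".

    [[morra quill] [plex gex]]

(e -> e)

[morra quill]: functor quill : ((t -> e) -> t), argument morra : (t -> e); result t.
[plex gex]: functor plex : ((e -> (e -> e)) -> (t -> (e -> e))), argument gex : (e -> (e -> e)); result (t -> (e -> e)).
[[morra quill] [plex gex]]: functor [plex gex] : (t -> (e -> e)), argument [morra quill] : t; result (e -> e).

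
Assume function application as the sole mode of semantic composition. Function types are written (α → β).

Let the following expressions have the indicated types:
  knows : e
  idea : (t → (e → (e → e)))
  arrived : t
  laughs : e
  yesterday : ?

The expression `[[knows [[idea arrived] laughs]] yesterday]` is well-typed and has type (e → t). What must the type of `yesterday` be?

[[knows [[idea arrived] laughs]] yesterday] is required to be (e → t). [knows [[idea arrived] laughs]] : e cannot yield (e → t) as functor, so yesterday : (e → (e → t)).

(e → (e → t))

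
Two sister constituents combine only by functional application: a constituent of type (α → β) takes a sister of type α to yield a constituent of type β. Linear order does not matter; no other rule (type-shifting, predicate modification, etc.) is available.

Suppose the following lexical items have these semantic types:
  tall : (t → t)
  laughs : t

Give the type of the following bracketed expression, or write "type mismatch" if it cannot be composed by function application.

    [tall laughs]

[tall laughs]: tall is (t → t), laughs is t; result t.

t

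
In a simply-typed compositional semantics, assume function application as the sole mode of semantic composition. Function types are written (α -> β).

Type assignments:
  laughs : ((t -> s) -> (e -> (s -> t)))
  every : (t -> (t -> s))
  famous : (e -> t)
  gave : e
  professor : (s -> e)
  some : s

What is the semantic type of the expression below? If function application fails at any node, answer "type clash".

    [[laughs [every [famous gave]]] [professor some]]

(s -> t)

[famous gave] — famous of type (e -> t) combines with gave of type e: type t.
[every [famous gave]] — every of type (t -> (t -> s)) combines with [famous gave] of type t: type (t -> s).
[laughs [every [famous gave]]] — laughs of type ((t -> s) -> (e -> (s -> t))) combines with [every [famous gave]] of type (t -> s): type (e -> (s -> t)).
[professor some] — professor of type (s -> e) combines with some of type s: type e.
[[laughs [every [famous gave]]] [professor some]] — [laughs [every [famous gave]]] of type (e -> (s -> t)) combines with [professor some] of type e: type (s -> t).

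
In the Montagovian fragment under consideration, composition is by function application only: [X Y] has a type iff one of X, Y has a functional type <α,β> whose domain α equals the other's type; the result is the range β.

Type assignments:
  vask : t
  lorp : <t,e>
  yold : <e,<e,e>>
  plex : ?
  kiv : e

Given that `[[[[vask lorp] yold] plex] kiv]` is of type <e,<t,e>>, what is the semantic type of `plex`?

For [[[[vask lorp] yold] plex] kiv] to have type <e,<t,e>> with kiv of type e, [[[vask lorp] yold] plex] must be the function: [[[vask lorp] yold] plex] : <e,<e,<t,e>>>.
For [[[vask lorp] yold] plex] to have type <e,<e,<t,e>>> with [[vask lorp] yold] of type <e,e>, plex must be the function: plex : <<e,e>,<e,<e,<t,e>>>>.

<<e,e>,<e,<e,<t,e>>>>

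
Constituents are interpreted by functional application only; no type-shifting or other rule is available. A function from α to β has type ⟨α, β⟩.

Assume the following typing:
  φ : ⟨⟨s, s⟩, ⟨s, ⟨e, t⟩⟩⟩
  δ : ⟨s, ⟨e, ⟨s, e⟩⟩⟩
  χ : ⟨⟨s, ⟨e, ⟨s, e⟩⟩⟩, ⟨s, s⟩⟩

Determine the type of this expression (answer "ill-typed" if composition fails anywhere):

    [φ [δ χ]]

⟨s, ⟨e, t⟩⟩

[δ χ]: functor χ : ⟨⟨s, ⟨e, ⟨s, e⟩⟩⟩, ⟨s, s⟩⟩, argument δ : ⟨s, ⟨e, ⟨s, e⟩⟩⟩; result ⟨s, s⟩.
[φ [δ χ]]: functor φ : ⟨⟨s, s⟩, ⟨s, ⟨e, t⟩⟩⟩, argument [δ χ] : ⟨s, s⟩; result ⟨s, ⟨e, t⟩⟩.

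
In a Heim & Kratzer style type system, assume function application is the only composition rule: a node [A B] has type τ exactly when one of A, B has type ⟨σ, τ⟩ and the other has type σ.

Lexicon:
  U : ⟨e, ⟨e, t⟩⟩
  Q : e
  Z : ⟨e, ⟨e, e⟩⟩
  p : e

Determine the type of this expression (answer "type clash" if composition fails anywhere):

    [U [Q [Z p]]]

[Z p] — Z of type ⟨e, ⟨e, e⟩⟩ combines with p of type e: type ⟨e, e⟩.
[Q [Z p]] — [Z p] of type ⟨e, e⟩ combines with Q of type e: type e.
[U [Q [Z p]]] — U of type ⟨e, ⟨e, t⟩⟩ combines with [Q [Z p]] of type e: type ⟨e, t⟩.

⟨e, t⟩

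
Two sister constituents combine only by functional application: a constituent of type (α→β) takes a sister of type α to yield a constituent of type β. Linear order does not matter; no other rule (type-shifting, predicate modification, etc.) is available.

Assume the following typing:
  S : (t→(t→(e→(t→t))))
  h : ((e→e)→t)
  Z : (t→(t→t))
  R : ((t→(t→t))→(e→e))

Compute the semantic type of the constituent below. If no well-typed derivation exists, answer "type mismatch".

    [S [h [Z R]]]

At [Z R], R : ((t→(t→t))→(e→e)) takes Z : (t→(t→t)), giving (e→e).
At [h [Z R]], h : ((e→e)→t) takes [Z R] : (e→e), giving t.
At [S [h [Z R]]], S : (t→(t→(e→(t→t)))) takes [h [Z R]] : t, giving (t→(e→(t→t))).

(t→(e→(t→t)))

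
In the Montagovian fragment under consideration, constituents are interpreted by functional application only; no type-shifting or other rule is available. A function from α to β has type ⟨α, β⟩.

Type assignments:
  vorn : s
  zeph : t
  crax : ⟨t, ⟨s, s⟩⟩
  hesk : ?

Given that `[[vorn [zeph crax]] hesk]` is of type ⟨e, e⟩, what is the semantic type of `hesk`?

⟨s, ⟨e, e⟩⟩

At [[vorn [zeph crax]] hesk] (required: ⟨e, e⟩): [vorn [zeph crax]] is s, which is not a function with range ⟨e, e⟩; hence hesk is the functor — type ⟨s, ⟨e, e⟩⟩.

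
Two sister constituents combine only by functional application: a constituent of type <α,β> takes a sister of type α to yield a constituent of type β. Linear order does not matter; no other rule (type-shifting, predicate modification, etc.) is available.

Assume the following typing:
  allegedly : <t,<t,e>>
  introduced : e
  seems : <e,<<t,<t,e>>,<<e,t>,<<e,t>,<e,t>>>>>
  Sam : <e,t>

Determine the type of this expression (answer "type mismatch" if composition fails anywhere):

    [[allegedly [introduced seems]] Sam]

<<e,t>,<e,t>>

[introduced seems] — seems of type <e,<<t,<t,e>>,<<e,t>,<<e,t>,<e,t>>>>> combines with introduced of type e: type <<t,<t,e>>,<<e,t>,<<e,t>,<e,t>>>>.
[allegedly [introduced seems]] — [introduced seems] of type <<t,<t,e>>,<<e,t>,<<e,t>,<e,t>>>> combines with allegedly of type <t,<t,e>>: type <<e,t>,<<e,t>,<e,t>>>.
[[allegedly [introduced seems]] Sam] — [allegedly [introduced seems]] of type <<e,t>,<<e,t>,<e,t>>> combines with Sam of type <e,t>: type <<e,t>,<e,t>>.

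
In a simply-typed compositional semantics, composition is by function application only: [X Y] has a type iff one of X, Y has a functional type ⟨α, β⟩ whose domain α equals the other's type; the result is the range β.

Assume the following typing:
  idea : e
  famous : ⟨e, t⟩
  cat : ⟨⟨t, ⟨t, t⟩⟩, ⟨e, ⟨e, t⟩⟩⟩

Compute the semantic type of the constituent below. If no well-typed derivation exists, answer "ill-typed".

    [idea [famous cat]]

[famous cat]: ⟨e, t⟩ with ⟨⟨t, ⟨t, t⟩⟩, ⟨e, ⟨e, t⟩⟩⟩ — neither is a function whose domain matches the other; composition fails here.

ill-typed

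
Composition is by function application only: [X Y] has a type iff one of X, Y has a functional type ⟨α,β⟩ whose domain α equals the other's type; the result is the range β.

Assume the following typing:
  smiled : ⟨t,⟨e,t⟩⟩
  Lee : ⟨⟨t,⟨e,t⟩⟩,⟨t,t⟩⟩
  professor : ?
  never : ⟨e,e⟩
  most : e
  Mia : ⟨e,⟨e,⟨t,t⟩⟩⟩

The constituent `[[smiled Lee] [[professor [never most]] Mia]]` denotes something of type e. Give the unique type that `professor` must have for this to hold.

⟨e,⟨⟨e,⟨e,⟨t,t⟩⟩⟩,⟨⟨t,t⟩,e⟩⟩⟩

At [[smiled Lee] [[professor [never most]] Mia]] (required: e): [smiled Lee] is ⟨t,t⟩, which is not a function with range e; hence [[professor [never most]] Mia] is the functor — type ⟨⟨t,t⟩,e⟩.
At [[professor [never most]] Mia] (required: ⟨⟨t,t⟩,e⟩): Mia is ⟨e,⟨e,⟨t,t⟩⟩⟩, which is not a function with range ⟨⟨t,t⟩,e⟩; hence [professor [never most]] is the functor — type ⟨⟨e,⟨e,⟨t,t⟩⟩⟩,⟨⟨t,t⟩,e⟩⟩.
At [professor [never most]] (required: ⟨⟨e,⟨e,⟨t,t⟩⟩⟩,⟨⟨t,t⟩,e⟩⟩): [never most] is e, which is not a function with range ⟨⟨e,⟨e,⟨t,t⟩⟩⟩,⟨⟨t,t⟩,e⟩⟩; hence professor is the functor — type ⟨e,⟨⟨e,⟨e,⟨t,t⟩⟩⟩,⟨⟨t,t⟩,e⟩⟩⟩.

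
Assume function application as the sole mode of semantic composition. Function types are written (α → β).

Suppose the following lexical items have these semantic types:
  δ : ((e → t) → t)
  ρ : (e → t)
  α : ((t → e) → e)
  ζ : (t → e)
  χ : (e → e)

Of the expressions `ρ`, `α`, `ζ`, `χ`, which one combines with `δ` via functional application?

ρ

ρ — combines: δ : ((e → t) → t) takes ρ : (e → t) as argument, giving t.
α : ((t → e) → e) — no; δ wants (e → t), and α wants (t → e).
ζ : (t → e) — no; δ wants (e → t), and ζ wants t.
χ : (e → e) — no; δ wants (e → t), and χ wants e.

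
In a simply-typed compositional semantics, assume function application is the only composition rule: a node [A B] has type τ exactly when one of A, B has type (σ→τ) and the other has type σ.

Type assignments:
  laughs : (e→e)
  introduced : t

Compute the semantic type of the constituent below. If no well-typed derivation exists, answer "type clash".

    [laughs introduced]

[laughs introduced]: (e→e) and t cannot combine by function application — type clash.

type clash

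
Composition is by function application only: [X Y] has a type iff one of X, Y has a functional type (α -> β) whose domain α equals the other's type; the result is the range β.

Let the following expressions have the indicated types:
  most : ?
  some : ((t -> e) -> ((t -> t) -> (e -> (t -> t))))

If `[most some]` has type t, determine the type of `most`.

At [most some] (required: t): some is ((t -> e) -> ((t -> t) -> (e -> (t -> t)))), which is not a function with range t; hence most is the functor — type (((t -> e) -> ((t -> t) -> (e -> (t -> t)))) -> t).

(((t -> e) -> ((t -> t) -> (e -> (t -> t)))) -> t)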